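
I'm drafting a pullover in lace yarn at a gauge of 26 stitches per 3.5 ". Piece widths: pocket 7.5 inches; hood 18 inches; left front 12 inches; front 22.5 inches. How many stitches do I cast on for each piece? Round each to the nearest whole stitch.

pocket 56; hood 134; left front 89; front 167.

Rate = 26/3.5 = 7.429 sts per in.
pocket: 7.5 × 7.429 = 55.71 → 56.
hood: 18 × 7.429 = 133.71 → 134.
left front: 12 × 7.429 = 89.14 → 89.
front: 22.5 × 7.429 = 167.14 → 167.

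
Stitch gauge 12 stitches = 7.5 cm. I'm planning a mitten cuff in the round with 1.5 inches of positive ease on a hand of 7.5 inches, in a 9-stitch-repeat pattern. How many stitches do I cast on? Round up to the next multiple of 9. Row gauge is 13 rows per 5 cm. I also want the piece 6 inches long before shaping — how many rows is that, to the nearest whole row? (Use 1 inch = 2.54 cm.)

Cast on 45 stitches; work 40 rows.

Finished = 7.5 + 1.5 = 9 inches.
9 inches × 2.54 = 22.86 cm.
12/7.5 = 1.6 sts per cm; 22.86 × 1.6 = 36.58 sts.
Next multiple of 9 → 45.
6 inches = 15.24 cm; × 2.6 = 39.62 → 40 rows.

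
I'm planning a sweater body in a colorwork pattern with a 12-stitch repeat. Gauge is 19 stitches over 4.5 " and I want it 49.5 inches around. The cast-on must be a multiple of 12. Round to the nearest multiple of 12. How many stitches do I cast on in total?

Cast on 204 stitches.

19 / 4.5 = 4.222 sts per inch.
49.5 × 4.222 = 209.00 sts.
Nearest multiple of 12: 204.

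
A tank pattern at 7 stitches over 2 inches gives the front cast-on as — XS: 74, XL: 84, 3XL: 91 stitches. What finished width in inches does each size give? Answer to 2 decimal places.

XS 21.14 inches; XL 24.00 inches; 3XL 26.00 inches.

7/2 = 3.5 sts per in.
XS: 74 / 3.5 = 21.143 → 21.14 in.
XL: 84 / 3.5 = 24.000 → 24.00 in.
3XL: 91 / 3.5 = 26.000 → 26.00 in.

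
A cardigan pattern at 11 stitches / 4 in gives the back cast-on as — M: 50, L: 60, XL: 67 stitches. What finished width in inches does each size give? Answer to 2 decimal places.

11/4 = 2.75 sts per in.
M: 50 / 2.75 = 18.182 → 18.18 in.
L: 60 / 2.75 = 21.818 → 21.82 in.
XL: 67 / 2.75 = 24.364 → 24.36 in.

M 18.18 inches; L 21.82 inches; XL 24.36 inches.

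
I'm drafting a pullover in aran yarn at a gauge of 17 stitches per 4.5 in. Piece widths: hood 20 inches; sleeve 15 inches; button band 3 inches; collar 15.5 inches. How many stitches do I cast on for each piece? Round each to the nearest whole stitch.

Rate = 17/4.5 = 3.778 sts per in.
hood: 20 × 3.778 = 75.56 → 76.
sleeve: 15 × 3.778 = 56.67 → 57.
button band: 3 × 3.778 = 11.33 → 11.
collar: 15.5 × 3.778 = 58.56 → 59.

hood 76; sleeve 57; button band 11; collar 59.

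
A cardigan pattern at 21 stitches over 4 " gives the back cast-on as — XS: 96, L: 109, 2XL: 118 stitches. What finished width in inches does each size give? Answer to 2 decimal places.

21/4 = 5.25 sts per in.
XS: 96 / 5.25 = 18.286 → 18.29 in.
L: 109 / 5.25 = 20.762 → 20.76 in.
2XL: 118 / 5.25 = 22.476 → 22.48 in.

XS 18.29 inches; L 20.76 inches; 2XL 22.48 inches.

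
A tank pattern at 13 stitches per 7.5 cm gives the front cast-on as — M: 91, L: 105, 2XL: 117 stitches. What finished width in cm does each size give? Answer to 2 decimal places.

13/7.5 = 1.733 sts per cm.
M: 91 / 1.733 = 52.500 → 52.50 cm.
L: 105 / 1.733 = 60.577 → 60.58 cm.
2XL: 117 / 1.733 = 67.500 → 67.50 cm.

M 52.50 cm; L 60.58 cm; 2XL 67.50 cm.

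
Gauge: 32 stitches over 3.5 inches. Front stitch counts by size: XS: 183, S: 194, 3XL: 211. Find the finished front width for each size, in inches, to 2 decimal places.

32/3.5 = 9.143 sts per in.
XS: 183 / 9.143 = 20.016 → 20.02 in.
S: 194 / 9.143 = 21.219 → 21.22 in.
3XL: 211 / 9.143 = 23.078 → 23.08 in.

XS 20.02 inches; S 21.22 inches; 3XL 23.08 inches.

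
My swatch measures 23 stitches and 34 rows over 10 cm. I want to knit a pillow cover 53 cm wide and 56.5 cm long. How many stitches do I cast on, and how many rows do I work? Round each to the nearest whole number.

Cast on 122 stitches and work 192 rows.

Stitch gauge = 23/10 = 2.3 sts/cm; 53 × 2.3 = 121.90 → 122 sts.
Row gauge = 34/10 = 3.4 rows/cm; 56.5 × 3.4 = 192.10 → 192 rows.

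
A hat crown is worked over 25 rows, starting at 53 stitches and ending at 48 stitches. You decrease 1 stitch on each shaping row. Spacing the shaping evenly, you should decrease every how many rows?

Decrease every 5th row.

Stitches to remove: |48 − 53| = 5.
Shaping rows needed: 5 / 1 = 5.
25 rows / 5 = every 5 rows.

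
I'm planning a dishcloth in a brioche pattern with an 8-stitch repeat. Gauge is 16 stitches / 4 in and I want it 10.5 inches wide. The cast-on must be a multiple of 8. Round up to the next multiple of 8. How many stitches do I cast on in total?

16 / 4 = 4 sts per inch.
10.5 × 4 = 42.00 sts.
Next multiple of 8: 48.

48 stitches.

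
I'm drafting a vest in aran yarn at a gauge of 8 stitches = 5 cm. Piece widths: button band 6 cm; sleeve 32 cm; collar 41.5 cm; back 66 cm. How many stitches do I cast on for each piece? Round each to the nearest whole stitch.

button band 10; sleeve 51; collar 66; back 106.

Rate = 8/5 = 1.6 sts per cm.
button band: 6 × 1.6 = 9.60 → 10.
sleeve: 32 × 1.6 = 51.20 → 51.
collar: 41.5 × 1.6 = 66.40 → 66.
back: 66 × 1.6 = 105.60 → 106.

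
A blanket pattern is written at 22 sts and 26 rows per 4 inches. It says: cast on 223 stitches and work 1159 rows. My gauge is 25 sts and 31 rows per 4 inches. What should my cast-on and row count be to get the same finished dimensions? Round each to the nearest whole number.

Cast on 253 stitches; work 1382 rows.

Stitches: 223 × 25/22 = 253.41 → 253.
Rows: 1159 × 31/26 = 1381.88 → 1382.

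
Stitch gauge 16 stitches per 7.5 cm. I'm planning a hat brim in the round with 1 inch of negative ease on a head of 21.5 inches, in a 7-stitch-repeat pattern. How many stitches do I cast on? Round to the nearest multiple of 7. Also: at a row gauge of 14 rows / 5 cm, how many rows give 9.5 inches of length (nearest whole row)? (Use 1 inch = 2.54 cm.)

Cast on 112 stitches; work 68 rows.

Finished = 21.5 − 1 = 20.5 inches.
20.5 inches × 2.54 = 52.07 cm.
16/7.5 = 2.133 sts per cm; 52.07 × 2.133 = 111.08 sts.
Nearest multiple of 7 → 112.
9.5 inches = 24.13 cm; × 2.8 = 67.56 → 68 rows.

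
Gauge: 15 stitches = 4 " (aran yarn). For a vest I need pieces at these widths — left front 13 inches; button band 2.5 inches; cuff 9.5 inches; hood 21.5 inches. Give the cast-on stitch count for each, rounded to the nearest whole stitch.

Rate = 15/4 = 3.75 sts per in.
left front: 13 × 3.75 = 48.75 → 49.
button band: 2.5 × 3.75 = 9.38 → 9.
cuff: 9.5 × 3.75 = 35.62 → 36.
hood: 21.5 × 3.75 = 80.62 → 81.

left front 49; button band 9; cuff 36; hood 81.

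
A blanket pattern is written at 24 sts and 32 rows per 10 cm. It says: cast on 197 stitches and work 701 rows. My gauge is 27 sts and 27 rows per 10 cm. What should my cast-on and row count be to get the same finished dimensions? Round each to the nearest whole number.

Cast on 222 stitches; work 591 rows.

Stitches: 197 × 27/24 = 221.62 → 222.
Rows: 701 × 27/32 = 591.47 → 591.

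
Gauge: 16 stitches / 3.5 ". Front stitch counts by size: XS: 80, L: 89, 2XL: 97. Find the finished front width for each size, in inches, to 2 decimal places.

16/3.5 = 4.571 sts per in.
XS: 80 / 4.571 = 17.500 → 17.50 in.
L: 89 / 4.571 = 19.469 → 19.47 in.
2XL: 97 / 4.571 = 21.219 → 21.22 in.

XS 17.50 inches; L 19.47 inches; 2XL 21.22 inches.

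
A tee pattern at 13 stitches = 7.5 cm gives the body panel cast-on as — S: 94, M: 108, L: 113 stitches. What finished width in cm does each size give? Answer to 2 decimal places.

S 54.23 cm; M 62.31 cm; L 65.19 cm.

13/7.5 = 1.733 sts per cm.
S: 94 / 1.733 = 54.231 → 54.23 cm.
M: 108 / 1.733 = 62.308 → 62.31 cm.
L: 113 / 1.733 = 65.192 → 65.19 cm.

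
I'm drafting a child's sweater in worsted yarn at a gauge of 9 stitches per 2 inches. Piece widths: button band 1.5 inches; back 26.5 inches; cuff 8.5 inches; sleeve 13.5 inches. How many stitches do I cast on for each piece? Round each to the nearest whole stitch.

Rate = 9/2 = 4.5 sts per in.
button band: 1.5 × 4.5 = 6.75 → 7.
back: 26.5 × 4.5 = 119.25 → 119.
cuff: 8.5 × 4.5 = 38.25 → 38.
sleeve: 13.5 × 4.5 = 60.75 → 61.

button band 7; back 119; cuff 38; sleeve 61.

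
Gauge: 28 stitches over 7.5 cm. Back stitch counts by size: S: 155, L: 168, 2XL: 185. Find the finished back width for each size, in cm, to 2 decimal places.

S 41.52 cm; L 45.00 cm; 2XL 49.55 cm.

28/7.5 = 3.733 sts per cm.
S: 155 / 3.733 = 41.518 → 41.52 cm.
L: 168 / 3.733 = 45.000 → 45.00 cm.
2XL: 185 / 3.733 = 49.554 → 49.55 cm.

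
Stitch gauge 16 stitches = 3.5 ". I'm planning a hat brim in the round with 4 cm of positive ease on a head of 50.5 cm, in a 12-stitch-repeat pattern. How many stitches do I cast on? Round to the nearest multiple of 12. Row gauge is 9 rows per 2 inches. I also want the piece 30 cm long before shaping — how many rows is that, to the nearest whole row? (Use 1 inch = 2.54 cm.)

Finished = 50.5 + 4 = 54.5 cm.
54.5 cm × 1/2.54 = 21.46 inches.
16/3.5 = 4.571 sts per in; 21.46 × 4.571 = 98.09 sts.
Nearest multiple of 12 → 96.
30 cm = 11.81 inches; × 4.5 = 53.15 → 53 rows.

Cast on 96 stitches; work 53 rows.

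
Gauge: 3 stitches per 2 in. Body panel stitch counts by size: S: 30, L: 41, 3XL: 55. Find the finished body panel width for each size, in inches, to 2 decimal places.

S 20.00 inches; L 27.33 inches; 3XL 36.67 inches.

3/2 = 1.5 sts per in.
S: 30 / 1.5 = 20.000 → 20.00 in.
L: 41 / 1.5 = 27.333 → 27.33 in.
3XL: 55 / 1.5 = 36.667 → 36.67 in.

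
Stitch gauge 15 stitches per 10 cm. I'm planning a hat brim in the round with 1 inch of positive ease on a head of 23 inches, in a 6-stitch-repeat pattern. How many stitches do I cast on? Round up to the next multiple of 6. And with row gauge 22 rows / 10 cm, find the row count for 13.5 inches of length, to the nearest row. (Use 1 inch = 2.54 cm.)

Cast on 96 stitches; work 75 rows.

Finished = 23 + 1 = 24 inches.
24 inches × 2.54 = 60.96 cm.
15/10 = 1.5 sts per cm; 60.96 × 1.5 = 91.44 sts.
Next multiple of 6 → 96.
13.5 inches = 34.29 cm; × 2.2 = 75.44 → 75 rows.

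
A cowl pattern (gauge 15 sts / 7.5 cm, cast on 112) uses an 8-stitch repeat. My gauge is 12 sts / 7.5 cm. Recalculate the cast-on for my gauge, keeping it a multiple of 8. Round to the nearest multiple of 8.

88 stitches.

112 × 12 / 15 = 89.60.
Nearest multiple of 8: 88.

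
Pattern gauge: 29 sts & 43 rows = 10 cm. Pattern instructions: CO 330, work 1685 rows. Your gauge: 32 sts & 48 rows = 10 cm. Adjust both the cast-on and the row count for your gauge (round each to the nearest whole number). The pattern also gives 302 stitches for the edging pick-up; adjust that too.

Cast on 364 stitches; work 1881 rows; edging pick-up 333 stitches.

Stitches: 330 × 32/29 = 364.14 → 364.
Rows: 1685 × 48/43 = 1880.93 → 1881.
edging pick-up: 302 × 32/29 = 333.24 → 333.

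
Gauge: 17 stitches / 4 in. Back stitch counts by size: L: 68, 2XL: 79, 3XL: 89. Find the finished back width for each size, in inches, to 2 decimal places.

17/4 = 4.25 sts per in.
L: 68 / 4.25 = 16.000 → 16.00 in.
2XL: 79 / 4.25 = 18.588 → 18.59 in.
3XL: 89 / 4.25 = 20.941 → 20.94 in.

L 16.00 inches; 2XL 18.59 inches; 3XL 20.94 inches.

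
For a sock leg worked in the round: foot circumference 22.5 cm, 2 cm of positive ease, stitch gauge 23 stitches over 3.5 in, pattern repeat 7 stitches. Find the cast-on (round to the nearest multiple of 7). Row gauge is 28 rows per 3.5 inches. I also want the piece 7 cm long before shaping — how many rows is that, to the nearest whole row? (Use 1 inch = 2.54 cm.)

Cast on 63 stitches; work 22 rows.

Finished = 22.5 + 2 = 24.5 cm.
24.5 cm × 1/2.54 = 9.65 inches.
23/3.5 = 6.571 sts per in; 9.65 × 6.571 = 63.39 sts.
Nearest multiple of 7 → 63.
7 cm = 2.76 inches; × 8 = 22.05 → 22 rows.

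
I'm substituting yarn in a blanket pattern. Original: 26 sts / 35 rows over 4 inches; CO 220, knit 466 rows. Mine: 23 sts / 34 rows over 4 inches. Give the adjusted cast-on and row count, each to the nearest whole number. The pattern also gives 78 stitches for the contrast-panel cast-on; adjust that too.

Cast on 195 stitches; work 453 rows; contrast-panel cast-on 69 stitches.

Stitches: 220 × 23/26 = 194.62 → 195.
Rows: 466 × 34/35 = 452.69 → 453.
contrast-panel cast-on: 78 × 23/26 = 69.00 → 69.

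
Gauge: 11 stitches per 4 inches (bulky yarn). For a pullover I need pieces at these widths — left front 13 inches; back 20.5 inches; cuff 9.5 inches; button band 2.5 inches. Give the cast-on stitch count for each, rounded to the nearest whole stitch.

left front 36; back 56; cuff 26; button band 7.

Rate = 11/4 = 2.75 sts per in.
left front: 13 × 2.75 = 35.75 → 36.
back: 20.5 × 2.75 = 56.38 → 56.
cuff: 9.5 × 2.75 = 26.12 → 26.
button band: 2.5 × 2.75 = 6.88 → 7.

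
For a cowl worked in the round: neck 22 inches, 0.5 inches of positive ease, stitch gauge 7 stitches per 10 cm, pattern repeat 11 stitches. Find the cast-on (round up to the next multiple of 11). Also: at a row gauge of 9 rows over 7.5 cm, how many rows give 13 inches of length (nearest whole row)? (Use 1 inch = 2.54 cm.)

Finished = 22 + 0.5 = 22.5 inches.
22.5 inches × 2.54 = 57.15 cm.
7/10 = 0.7 sts per cm; 57.15 × 0.7 = 40.01 sts.
Next multiple of 11 → 44.
13 inches = 33.02 cm; × 1.2 = 39.62 → 40 rows.

Cast on 44 stitches; work 40 rows.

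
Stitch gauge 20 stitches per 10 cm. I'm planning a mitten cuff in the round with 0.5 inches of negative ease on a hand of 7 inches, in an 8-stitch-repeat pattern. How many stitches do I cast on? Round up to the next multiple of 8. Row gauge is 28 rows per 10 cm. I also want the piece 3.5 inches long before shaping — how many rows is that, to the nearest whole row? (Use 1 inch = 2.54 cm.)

Cast on 40 stitches; work 25 rows.

Finished = 7 − 0.5 = 6.5 inches.
6.5 inches × 2.54 = 16.51 cm.
20/10 = 2 sts per cm; 16.51 × 2 = 33.02 sts.
Next multiple of 8 → 40.
3.5 inches = 8.89 cm; × 2.8 = 24.89 → 25 rows.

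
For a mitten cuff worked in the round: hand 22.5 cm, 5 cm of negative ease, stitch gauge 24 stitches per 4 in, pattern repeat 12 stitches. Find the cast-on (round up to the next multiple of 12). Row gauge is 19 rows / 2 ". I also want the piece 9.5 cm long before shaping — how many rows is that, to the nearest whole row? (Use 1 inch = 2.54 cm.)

Cast on 48 stitches; work 36 rows.

Finished = 22.5 − 5 = 17.5 cm.
17.5 cm × 1/2.54 = 6.89 inches.
24/4 = 6 sts per in; 6.89 × 6 = 41.34 sts.
Next multiple of 12 → 48.
9.5 cm = 3.74 inches; × 9.5 = 35.53 → 36 rows.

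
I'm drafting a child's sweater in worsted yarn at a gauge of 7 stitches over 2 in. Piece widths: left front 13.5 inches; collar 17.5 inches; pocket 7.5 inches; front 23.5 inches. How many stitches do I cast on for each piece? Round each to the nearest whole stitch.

Rate = 7/2 = 3.5 sts per in.
left front: 13.5 × 3.5 = 47.25 → 47.
collar: 17.5 × 3.5 = 61.25 → 61.
pocket: 7.5 × 3.5 = 26.25 → 26.
front: 23.5 × 3.5 = 82.25 → 82.

left front 47; collar 61; pocket 26; front 82.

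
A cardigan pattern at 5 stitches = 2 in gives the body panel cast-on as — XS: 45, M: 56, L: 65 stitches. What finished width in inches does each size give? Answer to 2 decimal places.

5/2 = 2.5 sts per in.
XS: 45 / 2.5 = 18.000 → 18.00 in.
M: 56 / 2.5 = 22.400 → 22.40 in.
L: 65 / 2.5 = 26.000 → 26.00 in.

XS 18.00 inches; M 22.40 inches; L 26.00 inches.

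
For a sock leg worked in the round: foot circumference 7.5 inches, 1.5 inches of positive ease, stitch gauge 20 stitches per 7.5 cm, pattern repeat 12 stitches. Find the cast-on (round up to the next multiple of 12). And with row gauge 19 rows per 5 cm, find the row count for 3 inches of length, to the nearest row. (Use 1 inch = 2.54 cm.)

Finished = 7.5 + 1.5 = 9 inches.
9 inches × 2.54 = 22.86 cm.
20/7.5 = 2.667 sts per cm; 22.86 × 2.667 = 60.96 sts.
Next multiple of 12 → 72.
3 inches = 7.62 cm; × 3.8 = 28.96 → 29 rows.

Cast on 72 stitches; work 29 rows.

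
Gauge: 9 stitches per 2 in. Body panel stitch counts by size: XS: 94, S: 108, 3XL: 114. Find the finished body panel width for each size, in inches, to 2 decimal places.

XS 20.89 inches; S 24.00 inches; 3XL 25.33 inches.

9/2 = 4.5 sts per in.
XS: 94 / 4.5 = 20.889 → 20.89 in.
S: 108 / 4.5 = 24.000 → 24.00 in.
3XL: 114 / 4.5 = 25.333 → 25.33 in.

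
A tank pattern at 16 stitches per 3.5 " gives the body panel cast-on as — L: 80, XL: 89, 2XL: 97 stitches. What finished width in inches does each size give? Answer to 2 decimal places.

L 17.50 inches; XL 19.47 inches; 2XL 21.22 inches.

16/3.5 = 4.571 sts per in.
L: 80 / 4.571 = 17.500 → 17.50 in.
XL: 89 / 4.571 = 19.469 → 19.47 in.
2XL: 97 / 4.571 = 21.219 → 21.22 in.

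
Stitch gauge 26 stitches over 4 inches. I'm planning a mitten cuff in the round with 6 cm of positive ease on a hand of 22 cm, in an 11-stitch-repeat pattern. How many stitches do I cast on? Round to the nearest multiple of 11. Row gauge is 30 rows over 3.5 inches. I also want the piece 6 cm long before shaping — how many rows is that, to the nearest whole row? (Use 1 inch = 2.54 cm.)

Cast on 77 stitches; work 20 rows.

Finished = 22 + 6 = 28 cm.
28 cm × 1/2.54 = 11.02 inches.
26/4 = 6.5 sts per in; 11.02 × 6.5 = 71.65 sts.
Nearest multiple of 11 → 77.
6 cm = 2.36 inches; × 8.571 = 20.25 → 20 rows.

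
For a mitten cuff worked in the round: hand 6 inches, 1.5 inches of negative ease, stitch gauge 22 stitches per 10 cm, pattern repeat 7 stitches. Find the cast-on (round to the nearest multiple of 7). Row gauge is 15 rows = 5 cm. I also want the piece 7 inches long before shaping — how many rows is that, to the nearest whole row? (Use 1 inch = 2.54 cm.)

Finished = 6 − 1.5 = 4.5 inches.
4.5 inches × 2.54 = 11.43 cm.
22/10 = 2.2 sts per cm; 11.43 × 2.2 = 25.15 sts.
Nearest multiple of 7 → 28.
7 inches = 17.78 cm; × 3 = 53.34 → 53 rows.

Cast on 28 stitches; work 53 rows.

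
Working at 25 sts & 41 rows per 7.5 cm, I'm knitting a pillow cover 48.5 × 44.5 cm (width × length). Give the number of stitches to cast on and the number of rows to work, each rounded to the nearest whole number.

Stitch gauge = 25/7.5 = 3.333 sts/cm; 48.5 × 3.333 = 161.67 → 162 sts.
Row gauge = 41/7.5 = 5.467 rows/cm; 44.5 × 5.467 = 243.27 → 243 rows.

Cast on 162 stitches and work 243 rows.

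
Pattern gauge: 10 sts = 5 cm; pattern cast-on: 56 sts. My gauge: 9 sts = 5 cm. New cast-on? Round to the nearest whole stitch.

Scale factor = 9 / 10 = 0.900.
56 × 9 / 10 = 50.40 sts.
→ 50 sts.

CO 50 sts.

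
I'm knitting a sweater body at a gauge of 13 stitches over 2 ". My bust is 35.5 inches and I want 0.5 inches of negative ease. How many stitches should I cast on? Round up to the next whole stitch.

Finished = 35.5 − 0.5 = 35 in.
13 / 2 = 6.5 sts per inch.
35.00 × 6.5 = 227.50 sts.
→ 228 sts.

Cast on 228 stitches.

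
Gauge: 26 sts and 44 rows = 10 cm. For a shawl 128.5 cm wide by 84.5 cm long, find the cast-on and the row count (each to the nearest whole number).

Cast on 334 stitches and work 372 rows.

Stitch gauge = 26/10 = 2.6 sts/cm; 128.5 × 2.6 = 334.10 → 334 sts.
Row gauge = 44/10 = 4.4 rows/cm; 84.5 × 4.4 = 371.80 → 372 rows.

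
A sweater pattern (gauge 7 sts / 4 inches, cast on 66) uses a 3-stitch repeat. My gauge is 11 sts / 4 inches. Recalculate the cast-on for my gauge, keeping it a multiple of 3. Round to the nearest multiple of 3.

105 stitches.

66 × 11 / 7 = 103.71.
Nearest multiple of 3: 105.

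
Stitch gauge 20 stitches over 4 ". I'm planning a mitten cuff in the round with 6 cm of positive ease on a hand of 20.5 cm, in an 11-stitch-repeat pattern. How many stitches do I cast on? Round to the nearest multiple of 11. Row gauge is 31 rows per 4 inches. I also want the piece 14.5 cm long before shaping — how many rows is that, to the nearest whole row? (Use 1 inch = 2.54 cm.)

Cast on 55 stitches; work 44 rows.

Finished = 20.5 + 6 = 26.5 cm.
26.5 cm × 1/2.54 = 10.43 inches.
20/4 = 5 sts per in; 10.43 × 5 = 52.17 sts.
Nearest multiple of 11 → 55.
14.5 cm = 5.71 inches; × 7.75 = 44.24 → 44 rows.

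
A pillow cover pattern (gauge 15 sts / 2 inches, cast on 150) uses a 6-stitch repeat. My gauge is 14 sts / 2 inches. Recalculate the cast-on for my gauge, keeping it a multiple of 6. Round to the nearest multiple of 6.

150 × 14 / 15 = 140.00.
Nearest multiple of 6: 138.

Cast on 138 stitches.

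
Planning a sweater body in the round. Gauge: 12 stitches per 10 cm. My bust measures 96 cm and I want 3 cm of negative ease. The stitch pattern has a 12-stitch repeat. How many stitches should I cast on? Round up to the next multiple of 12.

CO 120 sts.

Finished = 96 − 3 = 93 cm.
12 / 10 = 1.2 sts/cm.
93 × 1.2 = 111.60 sts.
Next multiple of 12: 120.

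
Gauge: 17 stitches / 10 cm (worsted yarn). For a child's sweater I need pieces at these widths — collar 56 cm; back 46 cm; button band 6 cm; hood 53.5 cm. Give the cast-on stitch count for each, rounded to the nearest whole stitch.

collar 95; back 78; button band 10; hood 91.

Rate = 17/10 = 1.7 sts per cm.
collar: 56 × 1.7 = 95.20 → 95.
back: 46 × 1.7 = 78.20 → 78.
button band: 6 × 1.7 = 10.20 → 10.
hood: 53.5 × 1.7 = 90.95 → 91.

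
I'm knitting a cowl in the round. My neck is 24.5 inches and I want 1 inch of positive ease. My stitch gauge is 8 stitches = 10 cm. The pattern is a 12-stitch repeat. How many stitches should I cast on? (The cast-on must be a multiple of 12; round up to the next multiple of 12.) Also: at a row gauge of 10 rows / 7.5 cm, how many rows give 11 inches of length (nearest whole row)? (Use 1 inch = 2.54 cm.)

Cast on 60 stitches; work 37 rows.

Finished = 24.5 + 1 = 25.5 inches.
25.5 inches × 2.54 = 64.77 cm.
8/10 = 0.8 sts per cm; 64.77 × 0.8 = 51.82 sts.
Next multiple of 12 → 60.
11 inches = 27.94 cm; × 1.333 = 37.25 → 37 rows.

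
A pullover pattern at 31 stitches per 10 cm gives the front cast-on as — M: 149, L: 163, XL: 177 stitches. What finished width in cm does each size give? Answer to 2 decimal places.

M 48.06 cm; L 52.58 cm; XL 57.10 cm.

31/10 = 3.1 sts per cm.
M: 149 / 3.1 = 48.065 → 48.06 cm.
L: 163 / 3.1 = 52.581 → 52.58 cm.
XL: 177 / 3.1 = 57.097 → 57.10 cm.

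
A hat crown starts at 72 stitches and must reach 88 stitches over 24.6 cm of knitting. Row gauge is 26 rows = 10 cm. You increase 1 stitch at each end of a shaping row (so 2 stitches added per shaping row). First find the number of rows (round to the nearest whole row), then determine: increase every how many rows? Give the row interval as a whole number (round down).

Increase every 8th row.

Rows = 24.6 × 2.6 = 64.0 → 64 rows.
Stitches to add: 16 → 8 shaping rows (at 2 st each).
64 / 8 = 8.00 → every 8 rows.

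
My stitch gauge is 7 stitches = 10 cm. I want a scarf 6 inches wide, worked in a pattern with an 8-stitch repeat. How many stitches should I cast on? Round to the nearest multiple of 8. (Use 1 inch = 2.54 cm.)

6 in = 6 × 2.54 = 15.24 cm.
7 / 10 = 0.7 sts/cm.
15.24 × 0.7 = 10.67 sts.
→ 8.

CO 8 sts.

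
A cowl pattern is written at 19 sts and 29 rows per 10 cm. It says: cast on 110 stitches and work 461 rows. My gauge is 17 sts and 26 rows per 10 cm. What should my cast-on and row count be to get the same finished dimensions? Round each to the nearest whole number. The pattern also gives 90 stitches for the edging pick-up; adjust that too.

Cast on 98 stitches; work 413 rows; edging pick-up 81 stitches.

Stitches: 110 × 17/19 = 98.42 → 98.
Rows: 461 × 26/29 = 413.31 → 413.
edging pick-up: 90 × 17/19 = 80.53 → 81.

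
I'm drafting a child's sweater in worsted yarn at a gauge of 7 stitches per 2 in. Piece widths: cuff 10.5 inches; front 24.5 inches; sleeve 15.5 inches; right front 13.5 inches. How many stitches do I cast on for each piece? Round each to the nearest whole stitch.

cuff 37; front 86; sleeve 54; right front 47.

Rate = 7/2 = 3.5 sts per in.
cuff: 10.5 × 3.5 = 36.75 → 37.
front: 24.5 × 3.5 = 85.75 → 86.
sleeve: 15.5 × 3.5 = 54.25 → 54.
right front: 13.5 × 3.5 = 47.25 → 47.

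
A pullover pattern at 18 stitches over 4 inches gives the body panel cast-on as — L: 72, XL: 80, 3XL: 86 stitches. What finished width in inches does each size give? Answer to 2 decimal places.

L 16.00 inches; XL 17.78 inches; 3XL 19.11 inches.

18/4 = 4.5 sts per in.
L: 72 / 4.5 = 16.000 → 16.00 in.
XL: 80 / 4.5 = 17.778 → 17.78 in.
3XL: 86 / 4.5 = 19.111 → 19.11 in.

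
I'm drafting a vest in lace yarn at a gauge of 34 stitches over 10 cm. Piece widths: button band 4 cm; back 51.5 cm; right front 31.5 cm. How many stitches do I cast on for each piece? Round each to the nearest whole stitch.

Rate = 34/10 = 3.4 sts per cm.
button band: 4 × 3.4 = 13.60 → 14.
back: 51.5 × 3.4 = 175.10 → 175.
right front: 31.5 × 3.4 = 107.10 → 107.

button band 14; back 175; right front 107.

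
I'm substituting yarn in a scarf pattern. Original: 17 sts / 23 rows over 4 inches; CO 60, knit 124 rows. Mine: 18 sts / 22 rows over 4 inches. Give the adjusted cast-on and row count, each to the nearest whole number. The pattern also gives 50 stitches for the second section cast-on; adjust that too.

Cast on 64 stitches; work 119 rows; second section cast-on 53 stitches.

Stitches: 60 × 18/17 = 63.53 → 64.
Rows: 124 × 22/23 = 118.61 → 119.
second section cast-on: 50 × 18/17 = 52.94 → 53.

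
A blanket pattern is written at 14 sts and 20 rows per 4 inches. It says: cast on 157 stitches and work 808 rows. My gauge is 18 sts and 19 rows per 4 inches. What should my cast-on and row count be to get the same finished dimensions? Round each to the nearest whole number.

Stitches: 157 × 18/14 = 201.86 → 202.
Rows: 808 × 19/20 = 767.60 → 768.

Cast on 202 stitches; work 768 rows.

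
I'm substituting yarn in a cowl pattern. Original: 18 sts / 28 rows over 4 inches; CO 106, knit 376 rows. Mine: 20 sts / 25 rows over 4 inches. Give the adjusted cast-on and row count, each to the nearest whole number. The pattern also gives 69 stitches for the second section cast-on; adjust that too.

Cast on 118 stitches; work 336 rows; second section cast-on 77 stitches.

Stitches: 106 × 20/18 = 117.78 → 118.
Rows: 376 × 25/28 = 335.71 → 336.
second section cast-on: 69 × 20/18 = 76.67 → 77.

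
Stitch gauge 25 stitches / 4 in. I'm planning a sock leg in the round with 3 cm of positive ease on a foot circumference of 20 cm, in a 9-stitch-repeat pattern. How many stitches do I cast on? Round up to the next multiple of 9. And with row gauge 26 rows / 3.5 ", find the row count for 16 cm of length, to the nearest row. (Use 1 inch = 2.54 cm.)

Cast on 63 stitches; work 47 rows.

Finished = 20 + 3 = 23 cm.
23 cm × 1/2.54 = 9.06 inches.
25/4 = 6.25 sts per in; 9.06 × 6.25 = 56.59 sts.
Next multiple of 9 → 63.
16 cm = 6.30 inches; × 7.429 = 46.79 → 47 rows.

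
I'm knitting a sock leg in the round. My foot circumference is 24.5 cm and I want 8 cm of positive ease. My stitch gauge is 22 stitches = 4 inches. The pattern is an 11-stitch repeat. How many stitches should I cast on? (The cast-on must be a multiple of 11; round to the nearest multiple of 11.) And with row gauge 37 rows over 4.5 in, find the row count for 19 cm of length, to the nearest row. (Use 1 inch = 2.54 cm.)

Finished = 24.5 + 8 = 32.5 cm.
32.5 cm × 1/2.54 = 12.80 inches.
22/4 = 5.5 sts per in; 12.80 × 5.5 = 70.37 sts.
Nearest multiple of 11 → 66.
19 cm = 7.48 inches; × 8.222 = 61.50 → 62 rows.

Cast on 66 stitches; work 62 rows.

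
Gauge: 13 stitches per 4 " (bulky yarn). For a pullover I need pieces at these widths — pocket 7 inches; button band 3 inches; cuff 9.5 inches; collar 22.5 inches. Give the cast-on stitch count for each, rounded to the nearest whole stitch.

pocket 23; button band 10; cuff 31; collar 73.

Rate = 13/4 = 3.25 sts per in.
pocket: 7 × 3.25 = 22.75 → 23.
button band: 3 × 3.25 = 9.75 → 10.
cuff: 9.5 × 3.25 = 30.88 → 31.
collar: 22.5 × 3.25 = 73.12 → 73.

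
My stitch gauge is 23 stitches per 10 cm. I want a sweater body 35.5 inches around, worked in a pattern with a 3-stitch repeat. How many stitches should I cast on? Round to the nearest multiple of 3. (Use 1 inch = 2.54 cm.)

Cast on 207 stitches.

35.5 in = 35.5 × 2.54 = 90.17 cm.
23 / 10 = 2.3 sts/cm.
90.17 × 2.3 = 207.39 sts.
→ 207.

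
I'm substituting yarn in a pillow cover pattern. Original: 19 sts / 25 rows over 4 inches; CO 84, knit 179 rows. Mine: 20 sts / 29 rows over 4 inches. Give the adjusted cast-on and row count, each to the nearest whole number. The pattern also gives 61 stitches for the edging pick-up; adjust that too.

Cast on 88 stitches; work 208 rows; edging pick-up 64 stitches.

Stitches: 84 × 20/19 = 88.42 → 88.
Rows: 179 × 29/25 = 207.64 → 208.
edging pick-up: 61 × 20/19 = 64.21 → 64.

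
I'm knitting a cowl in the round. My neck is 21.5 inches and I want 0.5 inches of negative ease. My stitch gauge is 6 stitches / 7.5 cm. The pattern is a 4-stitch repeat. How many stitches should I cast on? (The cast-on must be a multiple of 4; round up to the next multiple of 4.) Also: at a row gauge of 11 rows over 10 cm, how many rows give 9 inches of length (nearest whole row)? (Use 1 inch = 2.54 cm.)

Cast on 44 stitches; work 25 rows.

Finished = 21.5 − 0.5 = 21 inches.
21 inches × 2.54 = 53.34 cm.
6/7.5 = 0.8 sts per cm; 53.34 × 0.8 = 42.67 sts.
Next multiple of 4 → 44.
9 inches = 22.86 cm; × 1.1 = 25.15 → 25 rows.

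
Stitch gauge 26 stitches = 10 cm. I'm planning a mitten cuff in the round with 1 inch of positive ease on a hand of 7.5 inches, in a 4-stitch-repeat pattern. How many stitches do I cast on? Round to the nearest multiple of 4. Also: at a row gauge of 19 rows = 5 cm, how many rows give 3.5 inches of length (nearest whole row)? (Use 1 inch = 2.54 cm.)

Cast on 56 stitches; work 34 rows.

Finished = 7.5 + 1 = 8.5 inches.
8.5 inches × 2.54 = 21.59 cm.
26/10 = 2.6 sts per cm; 21.59 × 2.6 = 56.13 sts.
Nearest multiple of 4 → 56.
3.5 inches = 8.89 cm; × 3.8 = 33.78 → 34 rows.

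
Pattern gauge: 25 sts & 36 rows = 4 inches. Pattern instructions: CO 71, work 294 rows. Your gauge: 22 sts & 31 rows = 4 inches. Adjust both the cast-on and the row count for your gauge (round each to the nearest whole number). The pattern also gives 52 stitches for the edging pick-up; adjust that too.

Cast on 62 stitches; work 253 rows; edging pick-up 46 stitches.

Stitches: 71 × 22/25 = 62.48 → 62.
Rows: 294 × 31/36 = 253.17 → 253.
edging pick-up: 52 × 22/25 = 45.76 → 46.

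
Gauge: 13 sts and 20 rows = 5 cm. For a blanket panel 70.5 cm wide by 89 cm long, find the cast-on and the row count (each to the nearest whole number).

Stitch gauge = 13/5 = 2.6 sts/cm; 70.5 × 2.6 = 183.30 → 183 sts.
Row gauge = 20/5 = 4 rows/cm; 89 × 4 = 356.00 → 356 rows.

Cast on 183 stitches and work 356 rows.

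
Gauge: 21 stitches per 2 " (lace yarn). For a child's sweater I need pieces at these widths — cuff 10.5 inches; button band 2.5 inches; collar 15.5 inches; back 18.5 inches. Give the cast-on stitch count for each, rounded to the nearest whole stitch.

Rate = 21/2 = 10.5 sts per in.
cuff: 10.5 × 10.5 = 110.25 → 110.
button band: 2.5 × 10.5 = 26.25 → 26.
collar: 15.5 × 10.5 = 162.75 → 163.
back: 18.5 × 10.5 = 194.25 → 194.

cuff 110; button band 26; collar 163; back 194.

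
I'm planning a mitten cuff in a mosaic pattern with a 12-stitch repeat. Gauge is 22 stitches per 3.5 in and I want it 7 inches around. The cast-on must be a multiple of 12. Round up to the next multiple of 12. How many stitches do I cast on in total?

22 / 3.5 = 6.286 sts per inch.
7 × 6.286 = 44.00 sts.
Next multiple of 12: 48.

CO 48 sts.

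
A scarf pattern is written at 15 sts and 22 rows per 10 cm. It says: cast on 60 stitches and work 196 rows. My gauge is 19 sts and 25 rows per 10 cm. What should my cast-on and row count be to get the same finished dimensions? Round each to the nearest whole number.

Cast on 76 stitches; work 223 rows.

Stitches: 60 × 19/15 = 76.00 → 76.
Rows: 196 × 25/22 = 222.73 → 223.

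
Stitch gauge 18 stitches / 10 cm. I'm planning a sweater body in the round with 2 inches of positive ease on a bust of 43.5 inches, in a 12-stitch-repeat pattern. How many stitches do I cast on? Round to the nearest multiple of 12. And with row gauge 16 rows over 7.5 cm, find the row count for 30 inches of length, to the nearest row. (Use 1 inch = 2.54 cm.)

Cast on 204 stitches; work 163 rows.

Finished = 43.5 + 2 = 45.5 inches.
45.5 inches × 2.54 = 115.57 cm.
18/10 = 1.8 sts per cm; 115.57 × 1.8 = 208.03 sts.
Nearest multiple of 12 → 204.
30 inches = 76.20 cm; × 2.133 = 162.56 → 163 rows.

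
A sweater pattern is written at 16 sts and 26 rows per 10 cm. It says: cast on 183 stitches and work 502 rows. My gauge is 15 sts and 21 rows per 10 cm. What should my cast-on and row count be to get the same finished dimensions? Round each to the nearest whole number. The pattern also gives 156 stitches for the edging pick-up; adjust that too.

Stitches: 183 × 15/16 = 171.56 → 172.
Rows: 502 × 21/26 = 405.46 → 405.
edging pick-up: 156 × 15/16 = 146.25 → 146.

Cast on 172 stitches; work 405 rows; edging pick-up 146 stitches.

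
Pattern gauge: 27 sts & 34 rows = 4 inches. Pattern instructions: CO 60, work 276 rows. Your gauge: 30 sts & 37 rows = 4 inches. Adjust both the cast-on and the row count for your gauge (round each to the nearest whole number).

Stitches: 60 × 30/27 = 66.67 → 67.
Rows: 276 × 37/34 = 300.35 → 300.

Cast on 67 stitches; work 300 rows.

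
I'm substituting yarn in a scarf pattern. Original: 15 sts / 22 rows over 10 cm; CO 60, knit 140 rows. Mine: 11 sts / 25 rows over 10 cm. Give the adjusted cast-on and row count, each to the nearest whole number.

Stitches: 60 × 11/15 = 44.00 → 44.
Rows: 140 × 25/22 = 159.09 → 159.

Cast on 44 stitches; work 159 rows.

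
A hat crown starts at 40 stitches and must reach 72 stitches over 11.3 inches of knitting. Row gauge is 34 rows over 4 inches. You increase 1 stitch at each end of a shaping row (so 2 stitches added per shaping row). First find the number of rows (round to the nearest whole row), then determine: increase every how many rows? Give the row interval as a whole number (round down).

Increase every 6th row.

Rows = 11.3 × 8.5 = 96.1 → 96 rows.
Stitches to add: 32 → 16 shaping rows (at 2 st each).
96 / 16 = 6.00 → every 6 rows.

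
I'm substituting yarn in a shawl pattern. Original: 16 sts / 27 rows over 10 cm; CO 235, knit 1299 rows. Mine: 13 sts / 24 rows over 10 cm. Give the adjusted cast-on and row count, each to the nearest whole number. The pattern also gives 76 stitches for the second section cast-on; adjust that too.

Cast on 191 stitches; work 1155 rows; second section cast-on 62 stitches.

Stitches: 235 × 13/16 = 190.94 → 191.
Rows: 1299 × 24/27 = 1154.67 → 1155.
second section cast-on: 76 × 13/16 = 61.75 → 62.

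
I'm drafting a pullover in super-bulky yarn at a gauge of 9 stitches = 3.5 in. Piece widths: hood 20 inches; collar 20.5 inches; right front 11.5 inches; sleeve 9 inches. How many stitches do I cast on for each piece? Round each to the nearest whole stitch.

Rate = 9/3.5 = 2.571 sts per in.
hood: 20 × 2.571 = 51.43 → 51.
collar: 20.5 × 2.571 = 52.71 → 53.
right front: 11.5 × 2.571 = 29.57 → 30.
sleeve: 9 × 2.571 = 23.14 → 23.

hood 51; collar 53; right front 30; sleeve 23.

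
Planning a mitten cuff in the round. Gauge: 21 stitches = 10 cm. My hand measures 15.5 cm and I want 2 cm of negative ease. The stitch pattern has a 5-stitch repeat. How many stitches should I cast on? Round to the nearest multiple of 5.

Finished = 15.5 − 2 = 13.5 cm.
21 / 10 = 2.1 sts/cm.
13.5 × 2.1 = 28.35 sts.
Nearest multiple of 5: 30.

Cast on 30 stitches.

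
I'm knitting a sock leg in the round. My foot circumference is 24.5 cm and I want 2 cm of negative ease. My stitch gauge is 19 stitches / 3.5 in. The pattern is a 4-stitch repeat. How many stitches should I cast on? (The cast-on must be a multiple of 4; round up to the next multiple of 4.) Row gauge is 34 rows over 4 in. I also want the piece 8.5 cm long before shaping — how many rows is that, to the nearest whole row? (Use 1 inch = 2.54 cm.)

Finished = 24.5 − 2 = 22.5 cm.
22.5 cm × 1/2.54 = 8.86 inches.
19/3.5 = 5.429 sts per in; 8.86 × 5.429 = 48.09 sts.
Next multiple of 4 → 52.
8.5 cm = 3.35 inches; × 8.5 = 28.44 → 28 rows.

Cast on 52 stitches; work 28 rows.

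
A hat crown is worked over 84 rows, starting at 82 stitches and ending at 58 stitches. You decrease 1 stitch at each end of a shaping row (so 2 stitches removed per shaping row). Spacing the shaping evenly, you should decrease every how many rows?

Decrease every 7th row.

Stitches to remove: |58 − 82| = 24.
Shaping rows needed: 24 / 2 = 12.
84 rows / 12 = every 7 rows.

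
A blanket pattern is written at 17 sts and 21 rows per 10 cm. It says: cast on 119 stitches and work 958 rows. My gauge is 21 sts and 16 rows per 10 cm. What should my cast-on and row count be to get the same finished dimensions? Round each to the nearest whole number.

Stitches: 119 × 21/17 = 147.00 → 147.
Rows: 958 × 16/21 = 729.90 → 730.

Cast on 147 stitches; work 730 rows.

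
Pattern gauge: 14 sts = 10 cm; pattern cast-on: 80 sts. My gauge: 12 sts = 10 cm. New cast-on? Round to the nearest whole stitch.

Scale factor = 12 / 14 = 0.857.
80 × 12 / 14 = 68.57 sts.
→ 69 sts.

CO 69 sts.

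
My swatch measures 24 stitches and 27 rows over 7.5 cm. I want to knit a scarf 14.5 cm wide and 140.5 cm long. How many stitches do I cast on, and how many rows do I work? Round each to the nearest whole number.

Stitch gauge = 24/7.5 = 3.2 sts/cm; 14.5 × 3.2 = 46.40 → 46 sts.
Row gauge = 27/7.5 = 3.6 rows/cm; 140.5 × 3.6 = 505.80 → 506 rows.

Cast on 46 stitches and work 506 rows.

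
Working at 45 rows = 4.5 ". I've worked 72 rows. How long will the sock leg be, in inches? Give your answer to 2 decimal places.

7.20 inches.

45 rows / 4.5 inch = 10 rows per inch.
72 / 10 = 7.200 inches.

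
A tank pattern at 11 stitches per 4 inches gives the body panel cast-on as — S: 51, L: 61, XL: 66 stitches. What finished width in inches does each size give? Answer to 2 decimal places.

11/4 = 2.75 sts per in.
S: 51 / 2.75 = 18.545 → 18.55 in.
L: 61 / 2.75 = 22.182 → 22.18 in.
XL: 66 / 2.75 = 24.000 → 24.00 in.

S 18.55 inches; L 22.18 inches; XL 24.00 inches.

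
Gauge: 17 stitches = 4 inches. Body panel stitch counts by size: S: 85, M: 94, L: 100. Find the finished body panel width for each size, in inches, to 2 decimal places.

S 20.00 inches; M 22.12 inches; L 23.53 inches.

17/4 = 4.25 sts per in.
S: 85 / 4.25 = 20.000 → 20.00 in.
M: 94 / 4.25 = 22.118 → 22.12 in.
L: 100 / 4.25 = 23.529 → 23.53 in.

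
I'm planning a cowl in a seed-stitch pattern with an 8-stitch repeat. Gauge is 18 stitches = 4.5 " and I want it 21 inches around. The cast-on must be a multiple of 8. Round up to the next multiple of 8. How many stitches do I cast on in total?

18 / 4.5 = 4 sts per inch.
21 × 4 = 84.00 sts.
Next multiple of 8: 88.

Cast on 88 stitches.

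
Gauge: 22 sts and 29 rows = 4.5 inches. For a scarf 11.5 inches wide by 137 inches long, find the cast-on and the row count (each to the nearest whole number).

Stitch gauge = 22/4.5 = 4.889 sts/in; 11.5 × 4.889 = 56.22 → 56 sts.
Row gauge = 29/4.5 = 6.444 rows/in; 137 × 6.444 = 882.89 → 883 rows.

Cast on 56 stitches and work 883 rows.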